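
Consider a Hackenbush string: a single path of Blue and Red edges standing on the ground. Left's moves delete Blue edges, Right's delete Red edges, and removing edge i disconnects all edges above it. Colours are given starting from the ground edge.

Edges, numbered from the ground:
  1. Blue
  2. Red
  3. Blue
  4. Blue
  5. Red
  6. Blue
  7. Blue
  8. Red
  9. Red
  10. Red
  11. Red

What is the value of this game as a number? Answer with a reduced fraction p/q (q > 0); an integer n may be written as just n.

step 1: add Blue to get B; options L={ 0 } R={ none } ⇒ 1
step 2: add Red to get BR; options L={ 0 } R={ 1 } ⇒ 1/2
step 3: add Blue to get BRB; options L={ 0; 1/2 } R={ 1 } ⇒ 3/4
step 4: add Blue to get BRBB; options L={ 0; 1/2; 3/4 } R={ 1 } ⇒ 7/8
step 5: add Red to get BRBBR; options L={ 0; 1/2; 3/4 } R={ 7/8; 1 } ⇒ 13/16
step 6: add Blue to get BRBBRB; options L={ 0; 1/2; 3/4; 13/16 } R={ 7/8; 1 } ⇒ 27/32
step 7: add Blue to get BRBBRBB; options L={ 0; 1/2; 3/4; 13/16; 27/32 } R={ 7/8; 1 } ⇒ 55/64
step 8: add Red to get BRBBRBBR; options L={ 0; 1/2; 3/4; 13/16; 27/32 } R={ 55/64; 7/8; 1 } ⇒ 109/128
step 9: add Red to get BRBBRBBRR; options L={ 0; 1/2; 3/4; 13/16; 27/32 } R={ 109/128; 55/64; 7/8; 1 } ⇒ 217/256
step 10: add Red to get BRBBRBBRRR; options L={ 0; 1/2; 3/4; 13/16; 27/32 } R={ 217/256; 109/128; 55/64; 7/8; 1 } ⇒ 433/512
step 11: add Red to get BRBBRBBRRRR; options L={ 0; 1/2; 3/4; 13/16; 27/32 } R={ 433/512; 217/256; 109/128; 55/64; 7/8; 1 } ⇒ 865/1024

865/1024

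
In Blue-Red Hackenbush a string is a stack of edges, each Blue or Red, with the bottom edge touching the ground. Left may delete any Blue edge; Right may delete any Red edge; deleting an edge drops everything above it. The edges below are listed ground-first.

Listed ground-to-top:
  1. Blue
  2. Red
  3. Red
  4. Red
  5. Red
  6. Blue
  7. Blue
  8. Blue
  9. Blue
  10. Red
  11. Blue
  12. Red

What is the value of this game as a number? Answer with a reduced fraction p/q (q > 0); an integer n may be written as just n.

Build val(s[:k]) for k = 1..12, string s = Blue Red Red Red Red Blue Blue Blue Blue Red Blue Red.
step 1: add Blue to get B; options L={ 0 } R={  } — 1
step 2: add Red to get BR; options L={ 0 } R={ 1 } — 1/2
step 3: add Red to get BRR; options L={ 0 } R={ 1/2,1 } — 1/4
step 4: add Red to get BRRR; options L={ 0 } R={ 1/4,1/2,1 } — 1/8
step 5: add Red to get BRRRR; options L={ 0 } R={ 1/8,1/4,1/2,1 } — 1/16
step 6: add Blue to get BRRRRB; options L={ 0,1/16 } R={ 1/8,1/4,1/2,1 } — 3/32
step 7: add Blue to get BRRRRBB; options L={ 0,1/16,3/32 } R={ 1/8,1/4,1/2,1 } — 7/64
step 8: add Blue to get BRRRRBBB; options L={ 0,1/16,3/32,7/64 } R={ 1/8,1/4,1/2,1 } — 15/128
step 9: add Blue to get BRRRRBBBB; options L={ 0,1/16,3/32,7/64,15/128 } R={ 1/8,1/4,1/2,1 } — 31/256
step 10: add Red to get BRRRRBBBBR; options L={ 0,1/16,3/32,7/64,15/128 } R={ 31/256,1/8,1/4,1/2,1 } — 61/512
step 11: add Blue to get BRRRRBBBBRB; options L={ 0,1/16,3/32,7/64,15/128,61/512 } R={ 31/256,1/8,1/4,1/2,1 } — 123/1024
step 12: add Red to get BRRRRBBBBRBR; options L={ 0,1/16,3/32,7/64,15/128,61/512 } R={ 123/1024,31/256,1/8,1/4,1/2,1 } — 245/2048

245/2048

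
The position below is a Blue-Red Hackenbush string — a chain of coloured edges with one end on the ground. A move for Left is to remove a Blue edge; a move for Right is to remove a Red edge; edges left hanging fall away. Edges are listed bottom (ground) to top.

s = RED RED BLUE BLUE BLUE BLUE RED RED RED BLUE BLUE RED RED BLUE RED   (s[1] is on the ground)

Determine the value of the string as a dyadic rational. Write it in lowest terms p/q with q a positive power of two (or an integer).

Prefix values for RED RED BLUE BLUE BLUE BLUE RED RED RED BLUE BLUE RED RED BLUE RED via {L|R} + simplicity:
val(R) = { — | 0 } → -1
val(RR) = { — | -1 0 } → -2
val(RRB) = { -2 | -1 0 } → -3/2
val(RRBB) = { -2 -3/2 | -1 0 } → -5/4
val(RRBBB) = { -2 -3/2 -5/4 | -1 0 } → -9/8
val(RRBBBB) = { -2 -3/2 -5/4 -9/8 | -1 0 } → -17/16
val(RRBBBBR) = { -2 -3/2 -5/4 -9/8 | -17/16 -1 0 } → -35/32
val(RRBBBBRR) = { -2 -3/2 -5/4 -9/8 | -35/32 -17/16 -1 0 } → -71/64
val(RRBBBBRRR) = { -2 -3/2 -5/4 -9/8 | -71/64 -35/32 -17/16 -1 0 } → -143/128
val(RRBBBBRRRB) = { -2 -3/2 -5/4 -9/8 -143/128 | -71/64 -35/32 -17/16 -1 0 } → -285/256
val(RRBBBBRRRBB) = { -2 -3/2 -5/4 -9/8 -143/128 -285/256 | -71/64 -35/32 -17/16 -1 0 } → -569/512
val(RRBBBBRRRBBR) = { -2 -3/2 -5/4 -9/8 -143/128 -285/256 | -569/512 -71/64 -35/32 -17/16 -1 0 } → -1139/1024
val(RRBBBBRRRBBRR) = { -2 -3/2 -5/4 -9/8 -143/128 -285/256 | -1139/1024 -569/512 -71/64 -35/32 -17/16 -1 0 } → -2279/2048
val(RRBBBBRRRBBRRB) = { -2 -3/2 -5/4 -9/8 -143/128 -285/256 -2279/2048 | -1139/1024 -569/512 -71/64 -35/32 -17/16 -1 0 } → -4557/4096
val(RRBBBBRRRBBRRBR) = { -2 -3/2 -5/4 -9/8 -143/128 -285/256 -2279/2048 | -4557/4096 -1139/1024 -569/512 -71/64 -35/32 -17/16 -1 0 } → -9115/8192

-9115/8192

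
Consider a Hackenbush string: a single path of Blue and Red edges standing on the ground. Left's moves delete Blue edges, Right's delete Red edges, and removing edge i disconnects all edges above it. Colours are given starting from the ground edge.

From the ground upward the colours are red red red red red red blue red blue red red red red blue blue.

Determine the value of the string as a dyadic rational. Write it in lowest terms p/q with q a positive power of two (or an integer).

-2937/512

Prefix values for red red red red red red blue red blue red red red red blue blue via {L|R} + simplicity:
g(r) = { — | 0 } => -1
g(rr) = { — | -1,0 } => -2
g(rrr) = { — | -2,-1,0 } => -3
g(rrrr) = { — | -3,-2,-1,0 } => -4
g(rrrrr) = { — | -4,-3,-2,-1,0 } => -5
g(rrrrrr) = { — | -5,-4,-3,-2,-1,0 } => -6
g(rrrrrrb) = { -6 | -5,-4,-3,-2,-1,0 } => -11/2
g(rrrrrrbr) = { -6 | -11/2,-5,-4,-3,-2,-1,0 } => -23/4
g(rrrrrrbrb) = { -6,-23/4 | -11/2,-5,-4,-3,-2,-1,0 } => -45/8
g(rrrrrrbrbr) = { -6,-23/4 | -45/8,-11/2,-5,-4,-3,-2,-1,0 } => -91/16
g(rrrrrrbrbrr) = { -6,-23/4 | -91/16,-45/8,-11/2,-5,-4,-3,-2,-1,0 } => -183/32
g(rrrrrrbrbrrr) = { -6,-23/4 | -183/32,-91/16,-45/8,-11/2,-5,-4,-3,-2,-1,0 } => -367/64
g(rrrrrrbrbrrrr) = { -6,-23/4 | -367/64,-183/32,-91/16,-45/8,-11/2,-5,-4,-3,-2,-1,0 } => -735/128
g(rrrrrrbrbrrrrb) = { -6,-23/4,-735/128 | -367/64,-183/32,-91/16,-45/8,-11/2,-5,-4,-3,-2,-1,0 } => -1469/256
g(rrrrrrbrbrrrrbb) = { -6,-23/4,-735/128,-1469/256 | -367/64,-183/32,-91/16,-45/8,-11/2,-5,-4,-3,-2,-1,0 } => -2937/512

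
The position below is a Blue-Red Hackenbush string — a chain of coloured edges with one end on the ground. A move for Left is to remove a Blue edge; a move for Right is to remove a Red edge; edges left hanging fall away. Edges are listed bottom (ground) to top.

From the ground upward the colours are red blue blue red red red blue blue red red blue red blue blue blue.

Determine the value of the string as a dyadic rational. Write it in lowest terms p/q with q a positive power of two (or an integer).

-7377/16384

Recurse on prefixes of the 15-edge string red blue blue red red red blue blue red red blue red blue blue blue:
v_1 [r]  L=[·]  R=[0]  ⇒ -1
v_2 [rb]  L=[-1]  R=[0]  ⇒ -1/2
v_3 [rbb]  L=[-1; -1/2]  R=[0]  ⇒ -1/4
v_4 [rbbr]  L=[-1; -1/2]  R=[-1/4; 0]  ⇒ -3/8
v_5 [rbbrr]  L=[-1; -1/2]  R=[-3/8; -1/4; 0]  ⇒ -7/16
v_6 [rbbrrr]  L=[-1; -1/2]  R=[-7/16; -3/8; -1/4; 0]  ⇒ -15/32
v_7 [rbbrrrb]  L=[-1; -1/2; -15/32]  R=[-7/16; -3/8; -1/4; 0]  ⇒ -29/64
v_8 [rbbrrrbb]  L=[-1; -1/2; -15/32; -29/64]  R=[-7/16; -3/8; -1/4; 0]  ⇒ -57/128
v_9 [rbbrrrbbr]  L=[-1; -1/2; -15/32; -29/64]  R=[-57/128; -7/16; -3/8; -1/4; 0]  ⇒ -115/256
v_10 [rbbrrrbbrr]  L=[-1; -1/2; -15/32; -29/64]  R=[-115/256; -57/128; -7/16; -3/8; -1/4; 0]  ⇒ -231/512
v_11 [rbbrrrbbrrb]  L=[-1; -1/2; -15/32; -29/64; -231/512]  R=[-115/256; -57/128; -7/16; -3/8; -1/4; 0]  ⇒ -461/1024
v_12 [rbbrrrbbrrbr]  L=[-1; -1/2; -15/32; -29/64; -231/512]  R=[-461/1024; -115/256; -57/128; -7/16; -3/8; -1/4; 0]  ⇒ -923/2048
v_13 [rbbrrrbbrrbrb]  L=[-1; -1/2; -15/32; -29/64; -231/512; -923/2048]  R=[-461/1024; -115/256; -57/128; -7/16; -3/8; -1/4; 0]  ⇒ -1845/4096
v_14 [rbbrrrbbrrbrbb]  L=[-1; -1/2; -15/32; -29/64; -231/512; -923/2048; -1845/4096]  R=[-461/1024; -115/256; -57/128; -7/16; -3/8; -1/4; 0]  ⇒ -3689/8192
v_15 [rbbrrrbbrrbrbbb]  L=[-1; -1/2; -15/32; -29/64; -231/512; -923/2048; -1845/4096; -3689/8192]  R=[-461/1024; -115/256; -57/128; -7/16; -3/8; -1/4; 0]  ⇒ -7377/16384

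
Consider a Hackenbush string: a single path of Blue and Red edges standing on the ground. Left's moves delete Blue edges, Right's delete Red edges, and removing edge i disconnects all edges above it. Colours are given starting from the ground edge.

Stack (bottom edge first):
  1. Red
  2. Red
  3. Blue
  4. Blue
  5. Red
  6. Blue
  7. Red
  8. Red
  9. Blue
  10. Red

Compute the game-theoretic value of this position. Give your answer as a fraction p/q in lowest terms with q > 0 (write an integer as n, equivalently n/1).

-347/256

Build v(s[:k]) for k = 1..10, string s = Red Red Blue Blue Red Blue Red Red Blue Red.
v(R) = { ∅ | 0 } — -1
v(RR) = { ∅ | -1 0 } — -2
v(RRB) = { -2 | -1 0 } — -3/2
v(RRBB) = { -2 -3/2 | -1 0 } — -5/4
v(RRBBR) = { -2 -3/2 | -5/4 -1 0 } — -11/8
v(RRBBRB) = { -2 -3/2 -11/8 | -5/4 -1 0 } — -21/16
v(RRBBRBR) = { -2 -3/2 -11/8 | -21/16 -5/4 -1 0 } — -43/32
v(RRBBRBRR) = { -2 -3/2 -11/8 | -43/32 -21/16 -5/4 -1 0 } — -87/64
v(RRBBRBRRB) = { -2 -3/2 -11/8 -87/64 | -43/32 -21/16 -5/4 -1 0 } — -173/128
v(RRBBRBRRBR) = { -2 -3/2 -11/8 -87/64 | -173/128 -43/32 -21/16 -5/4 -1 0 } — -347/256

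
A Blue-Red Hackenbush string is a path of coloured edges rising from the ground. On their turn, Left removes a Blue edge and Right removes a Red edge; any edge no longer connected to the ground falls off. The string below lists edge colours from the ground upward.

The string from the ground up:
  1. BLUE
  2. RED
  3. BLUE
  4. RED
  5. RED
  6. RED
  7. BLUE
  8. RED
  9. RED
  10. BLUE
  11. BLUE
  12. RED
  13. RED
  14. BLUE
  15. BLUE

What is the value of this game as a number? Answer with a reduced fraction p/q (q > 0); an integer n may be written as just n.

8807/16384

Build G(s[:k]) for k = 1..15, string s = BLUE RED BLUE RED RED RED BLUE RED RED BLUE BLUE RED RED BLUE BLUE.
B: Left { 0 }, Right { · } so simplest 1
BR: Left { 0 }, Right { 1 } so simplest 1/2
BRB: Left { 0,1/2 }, Right { 1 } so simplest 3/4
BRBR: Left { 0,1/2 }, Right { 3/4,1 } so simplest 5/8
BRBRR: Left { 0,1/2 }, Right { 5/8,3/4,1 } so simplest 9/16
BRBRRR: Left { 0,1/2 }, Right { 9/16,5/8,3/4,1 } so simplest 17/32
BRBRRRB: Left { 0,1/2,17/32 }, Right { 9/16,5/8,3/4,1 } so simplest 35/64
BRBRRRBR: Left { 0,1/2,17/32 }, Right { 35/64,9/16,5/8,3/4,1 } so simplest 69/128
BRBRRRBRR: Left { 0,1/2,17/32 }, Right { 69/128,35/64,9/16,5/8,3/4,1 } so simplest 137/256
BRBRRRBRRB: Left { 0,1/2,17/32,137/256 }, Right { 69/128,35/64,9/16,5/8,3/4,1 } so simplest 275/512
BRBRRRBRRBB: Left { 0,1/2,17/32,137/256,275/512 }, Right { 69/128,35/64,9/16,5/8,3/4,1 } so simplest 551/1024
BRBRRRBRRBBR: Left { 0,1/2,17/32,137/256,275/512 }, Right { 551/1024,69/128,35/64,9/16,5/8,3/4,1 } so simplest 1101/2048
BRBRRRBRRBBRR: Left { 0,1/2,17/32,137/256,275/512 }, Right { 1101/2048,551/1024,69/128,35/64,9/16,5/8,3/4,1 } so simplest 2201/4096
BRBRRRBRRBBRRB: Left { 0,1/2,17/32,137/256,275/512,2201/4096 }, Right { 1101/2048,551/1024,69/128,35/64,9/16,5/8,3/4,1 } so simplest 4403/8192
BRBRRRBRRBBRRBB: Left { 0,1/2,17/32,137/256,275/512,2201/4096,4403/8192 }, Right { 1101/2048,551/1024,69/128,35/64,9/16,5/8,3/4,1 } so simplest 8807/16384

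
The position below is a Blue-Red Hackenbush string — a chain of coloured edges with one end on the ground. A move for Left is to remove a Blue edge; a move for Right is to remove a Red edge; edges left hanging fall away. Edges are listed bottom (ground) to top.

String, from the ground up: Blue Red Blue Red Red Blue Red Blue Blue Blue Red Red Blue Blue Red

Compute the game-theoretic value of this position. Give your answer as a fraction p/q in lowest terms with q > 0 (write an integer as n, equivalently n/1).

9677/16384

B: Left { 0 }, Right { none } so simplest 1
BR: Left { 0 }, Right { 1 } so simplest 1/2
BRB: Left { 0, 1/2 }, Right { 1 } so simplest 3/4
BRBR: Left { 0, 1/2 }, Right { 3/4, 1 } so simplest 5/8
BRBRR: Left { 0, 1/2 }, Right { 5/8, 3/4, 1 } so simplest 9/16
BRBRRB: Left { 0, 1/2, 9/16 }, Right { 5/8, 3/4, 1 } so simplest 19/32
BRBRRBR: Left { 0, 1/2, 9/16 }, Right { 19/32, 5/8, 3/4, 1 } so simplest 37/64
BRBRRBRB: Left { 0, 1/2, 9/16, 37/64 }, Right { 19/32, 5/8, 3/4, 1 } so simplest 75/128
BRBRRBRBB: Left { 0, 1/2, 9/16, 37/64, 75/128 }, Right { 19/32, 5/8, 3/4, 1 } so simplest 151/256
BRBRRBRBBB: Left { 0, 1/2, 9/16, 37/64, 75/128, 151/256 }, Right { 19/32, 5/8, 3/4, 1 } so simplest 303/512
BRBRRBRBBBR: Left { 0, 1/2, 9/16, 37/64, 75/128, 151/256 }, Right { 303/512, 19/32, 5/8, 3/4, 1 } so simplest 605/1024
BRBRRBRBBBRR: Left { 0, 1/2, 9/16, 37/64, 75/128, 151/256 }, Right { 605/1024, 303/512, 19/32, 5/8, 3/4, 1 } so simplest 1209/2048
BRBRRBRBBBRRB: Left { 0, 1/2, 9/16, 37/64, 75/128, 151/256, 1209/2048 }, Right { 605/1024, 303/512, 19/32, 5/8, 3/4, 1 } so simplest 2419/4096
BRBRRBRBBBRRBB: Left { 0, 1/2, 9/16, 37/64, 75/128, 151/256, 1209/2048, 2419/4096 }, Right { 605/1024, 303/512, 19/32, 5/8, 3/4, 1 } so simplest 4839/8192
BRBRRBRBBBRRBBR: Left { 0, 1/2, 9/16, 37/64, 75/128, 151/256, 1209/2048, 2419/4096 }, Right { 4839/8192, 605/1024, 303/512, 19/32, 5/8, 3/4, 1 } so simplest 9677/16384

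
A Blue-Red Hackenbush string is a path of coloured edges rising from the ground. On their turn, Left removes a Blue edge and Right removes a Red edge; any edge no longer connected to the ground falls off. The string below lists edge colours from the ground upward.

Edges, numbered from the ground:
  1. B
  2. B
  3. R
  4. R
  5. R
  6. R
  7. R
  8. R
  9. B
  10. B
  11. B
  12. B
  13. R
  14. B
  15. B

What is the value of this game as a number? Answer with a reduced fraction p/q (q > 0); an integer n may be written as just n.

8439/8192

step 1: add B to get B; options L={ 0 } R={ · } — 1
step 2: add B to get BB; options L={ 0; 1 } R={ · } — 2
step 3: add R to get BBR; options L={ 0; 1 } R={ 2 } — 3/2
step 4: add R to get BBRR; options L={ 0; 1 } R={ 3/2; 2 } — 5/4
step 5: add R to get BBRRR; options L={ 0; 1 } R={ 5/4; 3/2; 2 } — 9/8
step 6: add R to get BBRRRR; options L={ 0; 1 } R={ 9/8; 5/4; 3/2; 2 } — 17/16
step 7: add R to get BBRRRRR; options L={ 0; 1 } R={ 17/16; 9/8; 5/4; 3/2; 2 } — 33/32
step 8: add R to get BBRRRRRR; options L={ 0; 1 } R={ 33/32; 17/16; 9/8; 5/4; 3/2; 2 } — 65/64
step 9: add B to get BBRRRRRRB; options L={ 0; 1; 65/64 } R={ 33/32; 17/16; 9/8; 5/4; 3/2; 2 } — 131/128
step 10: add B to get BBRRRRRRBB; options L={ 0; 1; 65/64; 131/128 } R={ 33/32; 17/16; 9/8; 5/4; 3/2; 2 } — 263/256
step 11: add B to get BBRRRRRRBBB; options L={ 0; 1; 65/64; 131/128; 263/256 } R={ 33/32; 17/16; 9/8; 5/4; 3/2; 2 } — 527/512
step 12: add B to get BBRRRRRRBBBB; options L={ 0; 1; 65/64; 131/128; 263/256; 527/512 } R={ 33/32; 17/16; 9/8; 5/4; 3/2; 2 } — 1055/1024
step 13: add R to get BBRRRRRRBBBBR; options L={ 0; 1; 65/64; 131/128; 263/256; 527/512 } R={ 1055/1024; 33/32; 17/16; 9/8; 5/4; 3/2; 2 } — 2109/2048
step 14: add B to get BBRRRRRRBBBBRB; options L={ 0; 1; 65/64; 131/128; 263/256; 527/512; 2109/2048 } R={ 1055/1024; 33/32; 17/16; 9/8; 5/4; 3/2; 2 } — 4219/4096
step 15: add B to get BBRRRRRRBBBBRBB; options L={ 0; 1; 65/64; 131/128; 263/256; 527/512; 2109/2048; 4219/4096 } R={ 1055/1024; 33/32; 17/16; 9/8; 5/4; 3/2; 2 } — 8439/8192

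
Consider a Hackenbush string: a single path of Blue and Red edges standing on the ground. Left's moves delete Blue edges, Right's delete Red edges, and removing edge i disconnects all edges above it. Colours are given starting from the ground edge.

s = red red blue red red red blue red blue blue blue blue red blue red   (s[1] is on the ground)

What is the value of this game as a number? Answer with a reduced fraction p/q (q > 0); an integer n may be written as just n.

-15627/8192

Build val(s[:k]) for k = 1..15, string s = red red blue red red red blue red blue blue blue blue red blue red.
r: Left { (no moves) }, Right { 0 } → simplest -1
rr: Left { (no moves) }, Right { -1,0 } → simplest -2
rrb: Left { -2 }, Right { -1,0 } → simplest -3/2
rrbr: Left { -2 }, Right { -3/2,-1,0 } → simplest -7/4
rrbrr: Left { -2 }, Right { -7/4,-3/2,-1,0 } → simplest -15/8
rrbrrr: Left { -2 }, Right { -15/8,-7/4,-3/2,-1,0 } → simplest -31/16
rrbrrrb: Left { -2,-31/16 }, Right { -15/8,-7/4,-3/2,-1,0 } → simplest -61/32
rrbrrrbr: Left { -2,-31/16 }, Right { -61/32,-15/8,-7/4,-3/2,-1,0 } → simplest -123/64
rrbrrrbrb: Left { -2,-31/16,-123/64 }, Right { -61/32,-15/8,-7/4,-3/2,-1,0 } → simplest -245/128
rrbrrrbrbb: Left { -2,-31/16,-123/64,-245/128 }, Right { -61/32,-15/8,-7/4,-3/2,-1,0 } → simplest -489/256
rrbrrrbrbbb: Left { -2,-31/16,-123/64,-245/128,-489/256 }, Right { -61/32,-15/8,-7/4,-3/2,-1,0 } → simplest -977/512
rrbrrrbrbbbb: Left { -2,-31/16,-123/64,-245/128,-489/256,-977/512 }, Right { -61/32,-15/8,-7/4,-3/2,-1,0 } → simplest -1953/1024
rrbrrrbrbbbbr: Left { -2,-31/16,-123/64,-245/128,-489/256,-977/512 }, Right { -1953/1024,-61/32,-15/8,-7/4,-3/2,-1,0 } → simplest -3907/2048
rrbrrrbrbbbbrb: Left { -2,-31/16,-123/64,-245/128,-489/256,-977/512,-3907/2048 }, Right { -1953/1024,-61/32,-15/8,-7/4,-3/2,-1,0 } → simplest -7813/4096
rrbrrrbrbbbbrbr: Left { -2,-31/16,-123/64,-245/128,-489/256,-977/512,-3907/2048 }, Right { -7813/4096,-1953/1024,-61/32,-15/8,-7/4,-3/2,-1,0 } → simplest -15627/8192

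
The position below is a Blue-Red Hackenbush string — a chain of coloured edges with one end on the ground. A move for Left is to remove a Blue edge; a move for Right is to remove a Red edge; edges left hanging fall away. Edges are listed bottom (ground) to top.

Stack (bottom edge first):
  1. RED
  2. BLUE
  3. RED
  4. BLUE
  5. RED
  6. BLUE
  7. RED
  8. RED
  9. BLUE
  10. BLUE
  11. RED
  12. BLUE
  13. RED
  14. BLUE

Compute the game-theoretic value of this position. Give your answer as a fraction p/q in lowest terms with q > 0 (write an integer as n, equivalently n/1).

-5525/8192

Recurse on prefixes of the 14-edge string RED BLUE RED BLUE RED BLUE RED RED BLUE BLUE RED BLUE RED BLUE:
g(R) = { — | 0 } -> -1
g(RB) = { -1 | 0 } -> -1/2
g(RBR) = { -1 | -1/2; 0 } -> -3/4
g(RBRB) = { -1; -3/4 | -1/2; 0 } -> -5/8
g(RBRBR) = { -1; -3/4 | -5/8; -1/2; 0 } -> -11/16
g(RBRBRB) = { -1; -3/4; -11/16 | -5/8; -1/2; 0 } -> -21/32
g(RBRBRBR) = { -1; -3/4; -11/16 | -21/32; -5/8; -1/2; 0 } -> -43/64
g(RBRBRBRR) = { -1; -3/4; -11/16 | -43/64; -21/32; -5/8; -1/2; 0 } -> -87/128
g(RBRBRBRRB) = { -1; -3/4; -11/16; -87/128 | -43/64; -21/32; -5/8; -1/2; 0 } -> -173/256
g(RBRBRBRRBB) = { -1; -3/4; -11/16; -87/128; -173/256 | -43/64; -21/32; -5/8; -1/2; 0 } -> -345/512
g(RBRBRBRRBBR) = { -1; -3/4; -11/16; -87/128; -173/256 | -345/512; -43/64; -21/32; -5/8; -1/2; 0 } -> -691/1024
g(RBRBRBRRBBRB) = { -1; -3/4; -11/16; -87/128; -173/256; -691/1024 | -345/512; -43/64; -21/32; -5/8; -1/2; 0 } -> -1381/2048
g(RBRBRBRRBBRBR) = { -1; -3/4; -11/16; -87/128; -173/256; -691/1024 | -1381/2048; -345/512; -43/64; -21/32; -5/8; -1/2; 0 } -> -2763/4096
g(RBRBRBRRBBRBRB) = { -1; -3/4; -11/16; -87/128; -173/256; -691/1024; -2763/4096 | -1381/2048; -345/512; -43/64; -21/32; -5/8; -1/2; 0 } -> -5525/8192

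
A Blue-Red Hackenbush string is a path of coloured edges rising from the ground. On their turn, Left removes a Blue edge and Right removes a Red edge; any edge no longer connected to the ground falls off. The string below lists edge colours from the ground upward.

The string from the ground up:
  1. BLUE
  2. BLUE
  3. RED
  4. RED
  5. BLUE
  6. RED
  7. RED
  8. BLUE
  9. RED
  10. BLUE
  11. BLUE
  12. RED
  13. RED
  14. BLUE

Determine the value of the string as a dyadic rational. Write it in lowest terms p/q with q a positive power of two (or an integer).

v(B) = { 0 | (no moves) } = 1
v(BB) = { 0, 1 | (no moves) } = 2
v(BBR) = { 0, 1 | 2 } = 3/2
v(BBRR) = { 0, 1 | 3/2, 2 } = 5/4
v(BBRRB) = { 0, 1, 5/4 | 3/2, 2 } = 11/8
v(BBRRBR) = { 0, 1, 5/4 | 11/8, 3/2, 2 } = 21/16
v(BBRRBRR) = { 0, 1, 5/4 | 21/16, 11/8, 3/2, 2 } = 41/32
v(BBRRBRRB) = { 0, 1, 5/4, 41/32 | 21/16, 11/8, 3/2, 2 } = 83/64
v(BBRRBRRBR) = { 0, 1, 5/4, 41/32 | 83/64, 21/16, 11/8, 3/2, 2 } = 165/128
v(BBRRBRRBRB) = { 0, 1, 5/4, 41/32, 165/128 | 83/64, 21/16, 11/8, 3/2, 2 } = 331/256
v(BBRRBRRBRBB) = { 0, 1, 5/4, 41/32, 165/128, 331/256 | 83/64, 21/16, 11/8, 3/2, 2 } = 663/512
v(BBRRBRRBRBBR) = { 0, 1, 5/4, 41/32, 165/128, 331/256 | 663/512, 83/64, 21/16, 11/8, 3/2, 2 } = 1325/1024
v(BBRRBRRBRBBRR) = { 0, 1, 5/4, 41/32, 165/128, 331/256 | 1325/1024, 663/512, 83/64, 21/16, 11/8, 3/2, 2 } = 2649/2048
v(BBRRBRRBRBBRRB) = { 0, 1, 5/4, 41/32, 165/128, 331/256, 2649/2048 | 1325/1024, 663/512, 83/64, 21/16, 11/8, 3/2, 2 } = 5299/4096

5299/4096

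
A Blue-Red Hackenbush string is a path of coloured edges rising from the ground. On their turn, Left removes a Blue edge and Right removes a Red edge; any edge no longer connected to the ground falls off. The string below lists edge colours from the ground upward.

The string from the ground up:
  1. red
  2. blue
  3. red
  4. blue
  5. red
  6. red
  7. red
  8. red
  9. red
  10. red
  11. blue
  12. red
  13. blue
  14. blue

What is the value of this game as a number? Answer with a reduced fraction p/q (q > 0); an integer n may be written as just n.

Recurse on prefixes of the 14-edge string red blue red blue red red red red red red blue red blue blue:
edge 1 of 14 (red): { ∅ | 0 } — -1
edge 2 of 14 (blue): { -1 | 0 } — -1/2
edge 3 of 14 (red): { -1 | -1/2,0 } — -3/4
edge 4 of 14 (blue): { -1,-3/4 | -1/2,0 } — -5/8
edge 5 of 14 (red): { -1,-3/4 | -5/8,-1/2,0 } — -11/16
edge 6 of 14 (red): { -1,-3/4 | -11/16,-5/8,-1/2,0 } — -23/32
edge 7 of 14 (red): { -1,-3/4 | -23/32,-11/16,-5/8,-1/2,0 } — -47/64
edge 8 of 14 (red): { -1,-3/4 | -47/64,-23/32,-11/16,-5/8,-1/2,0 } — -95/128
edge 9 of 14 (red): { -1,-3/4 | -95/128,-47/64,-23/32,-11/16,-5/8,-1/2,0 } — -191/256
edge 10 of 14 (red): { -1,-3/4 | -191/256,-95/128,-47/64,-23/32,-11/16,-5/8,-1/2,0 } — -383/512
edge 11 of 14 (blue): { -1,-3/4,-383/512 | -191/256,-95/128,-47/64,-23/32,-11/16,-5/8,-1/2,0 } — -765/1024
edge 12 of 14 (red): { -1,-3/4,-383/512 | -765/1024,-191/256,-95/128,-47/64,-23/32,-11/16,-5/8,-1/2,0 } — -1531/2048
edge 13 of 14 (blue): { -1,-3/4,-383/512,-1531/2048 | -765/1024,-191/256,-95/128,-47/64,-23/32,-11/16,-5/8,-1/2,0 } — -3061/4096
edge 14 of 14 (blue): { -1,-3/4,-383/512,-1531/2048,-3061/4096 | -765/1024,-191/256,-95/128,-47/64,-23/32,-11/16,-5/8,-1/2,0 } — -6121/8192

-6121/8192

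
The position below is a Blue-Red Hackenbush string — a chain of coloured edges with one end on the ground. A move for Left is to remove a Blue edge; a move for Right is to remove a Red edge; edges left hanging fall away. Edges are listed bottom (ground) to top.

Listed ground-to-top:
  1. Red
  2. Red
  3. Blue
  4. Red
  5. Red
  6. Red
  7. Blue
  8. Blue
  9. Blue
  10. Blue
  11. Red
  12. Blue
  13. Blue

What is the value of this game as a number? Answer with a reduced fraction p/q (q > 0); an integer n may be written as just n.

-3849/2048

Recurse on prefixes of the 13-edge string Red Red Blue Red Red Red Blue Blue Blue Blue Red Blue Blue:
g(R) = { — | 0 } = -1
g(RR) = { — | -1, 0 } = -2
g(RRB) = { -2 | -1, 0 } = -3/2
g(RRBR) = { -2 | -3/2, -1, 0 } = -7/4
g(RRBRR) = { -2 | -7/4, -3/2, -1, 0 } = -15/8
g(RRBRRR) = { -2 | -15/8, -7/4, -3/2, -1, 0 } = -31/16
g(RRBRRRB) = { -2, -31/16 | -15/8, -7/4, -3/2, -1, 0 } = -61/32
g(RRBRRRBB) = { -2, -31/16, -61/32 | -15/8, -7/4, -3/2, -1, 0 } = -121/64
g(RRBRRRBBB) = { -2, -31/16, -61/32, -121/64 | -15/8, -7/4, -3/2, -1, 0 } = -241/128
g(RRBRRRBBBB) = { -2, -31/16, -61/32, -121/64, -241/128 | -15/8, -7/4, -3/2, -1, 0 } = -481/256
g(RRBRRRBBBBR) = { -2, -31/16, -61/32, -121/64, -241/128 | -481/256, -15/8, -7/4, -3/2, -1, 0 } = -963/512
g(RRBRRRBBBBRB) = { -2, -31/16, -61/32, -121/64, -241/128, -963/512 | -481/256, -15/8, -7/4, -3/2, -1, 0 } = -1925/1024
g(RRBRRRBBBBRBB) = { -2, -31/16, -61/32, -121/64, -241/128, -963/512, -1925/1024 | -481/256, -15/8, -7/4, -3/2, -1, 0 } = -3849/2048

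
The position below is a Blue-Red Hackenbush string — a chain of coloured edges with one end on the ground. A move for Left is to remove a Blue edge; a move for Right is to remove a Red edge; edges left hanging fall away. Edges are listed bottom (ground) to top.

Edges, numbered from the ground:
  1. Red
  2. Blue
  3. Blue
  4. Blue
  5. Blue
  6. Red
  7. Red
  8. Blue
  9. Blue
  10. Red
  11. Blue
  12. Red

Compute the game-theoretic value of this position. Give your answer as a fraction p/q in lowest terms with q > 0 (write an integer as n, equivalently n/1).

Recurse on prefixes of the 12-edge string Red Blue Blue Blue Blue Red Red Blue Blue Red Blue Red:
g(R) = { (no moves) | 0 } ⇒ -1
g(RB) = { -1 | 0 } ⇒ -1/2
g(RBB) = { -1; -1/2 | 0 } ⇒ -1/4
g(RBBB) = { -1; -1/2; -1/4 | 0 } ⇒ -1/8
g(RBBBB) = { -1; -1/2; -1/4; -1/8 | 0 } ⇒ -1/16
g(RBBBBR) = { -1; -1/2; -1/4; -1/8 | -1/16; 0 } ⇒ -3/32
g(RBBBBRR) = { -1; -1/2; -1/4; -1/8 | -3/32; -1/16; 0 } ⇒ -7/64
g(RBBBBRRB) = { -1; -1/2; -1/4; -1/8; -7/64 | -3/32; -1/16; 0 } ⇒ -13/128
g(RBBBBRRBB) = { -1; -1/2; -1/4; -1/8; -7/64; -13/128 | -3/32; -1/16; 0 } ⇒ -25/256
g(RBBBBRRBBR) = { -1; -1/2; -1/4; -1/8; -7/64; -13/128 | -25/256; -3/32; -1/16; 0 } ⇒ -51/512
g(RBBBBRRBBRB) = { -1; -1/2; -1/4; -1/8; -7/64; -13/128; -51/512 | -25/256; -3/32; -1/16; 0 } ⇒ -101/1024
g(RBBBBRRBBRBR) = { -1; -1/2; -1/4; -1/8; -7/64; -13/128; -51/512 | -101/1024; -25/256; -3/32; -1/16; 0 } ⇒ -203/2048

-203/2048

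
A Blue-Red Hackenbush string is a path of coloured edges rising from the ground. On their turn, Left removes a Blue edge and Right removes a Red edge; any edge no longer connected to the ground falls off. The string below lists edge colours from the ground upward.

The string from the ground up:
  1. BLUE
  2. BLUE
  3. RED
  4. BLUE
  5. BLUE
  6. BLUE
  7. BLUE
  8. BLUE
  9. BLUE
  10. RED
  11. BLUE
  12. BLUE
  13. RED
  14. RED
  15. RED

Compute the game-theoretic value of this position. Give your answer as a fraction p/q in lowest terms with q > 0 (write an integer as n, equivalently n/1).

16305/8192

Recurse on prefixes of the 15-edge string BLUE BLUE RED BLUE BLUE BLUE BLUE BLUE BLUE RED BLUE BLUE RED RED RED:
value_1 [B]  L=[0]  R=[·]  — 1
value_2 [BB]  L=[0, 1]  R=[·]  — 2
value_3 [BBR]  L=[0, 1]  R=[2]  — 3/2
value_4 [BBRB]  L=[0, 1, 3/2]  R=[2]  — 7/4
value_5 [BBRBB]  L=[0, 1, 3/2, 7/4]  R=[2]  — 15/8
value_6 [BBRBBB]  L=[0, 1, 3/2, 7/4, 15/8]  R=[2]  — 31/16
value_7 [BBRBBBB]  L=[0, 1, 3/2, 7/4, 15/8, 31/16]  R=[2]  — 63/32
value_8 [BBRBBBBB]  L=[0, 1, 3/2, 7/4, 15/8, 31/16, 63/32]  R=[2]  — 127/64
value_9 [BBRBBBBBB]  L=[0, 1, 3/2, 7/4, 15/8, 31/16, 63/32, 127/64]  R=[2]  — 255/128
value_10 [BBRBBBBBBR]  L=[0, 1, 3/2, 7/4, 15/8, 31/16, 63/32, 127/64]  R=[255/128, 2]  — 509/256
value_11 [BBRBBBBBBRB]  L=[0, 1, 3/2, 7/4, 15/8, 31/16, 63/32, 127/64, 509/256]  R=[255/128, 2]  — 1019/512
value_12 [BBRBBBBBBRBB]  L=[0, 1, 3/2, 7/4, 15/8, 31/16, 63/32, 127/64, 509/256, 1019/512]  R=[255/128, 2]  — 2039/1024
value_13 [BBRBBBBBBRBBR]  L=[0, 1, 3/2, 7/4, 15/8, 31/16, 63/32, 127/64, 509/256, 1019/512]  R=[2039/1024, 255/128, 2]  — 4077/2048
value_14 [BBRBBBBBBRBBRR]  L=[0, 1, 3/2, 7/4, 15/8, 31/16, 63/32, 127/64, 509/256, 1019/512]  R=[4077/2048, 2039/1024, 255/128, 2]  — 8153/4096
value_15 [BBRBBBBBBRBBRRR]  L=[0, 1, 3/2, 7/4, 15/8, 31/16, 63/32, 127/64, 509/256, 1019/512]  R=[8153/4096, 4077/2048, 2039/1024, 255/128, 2]  — 16305/8192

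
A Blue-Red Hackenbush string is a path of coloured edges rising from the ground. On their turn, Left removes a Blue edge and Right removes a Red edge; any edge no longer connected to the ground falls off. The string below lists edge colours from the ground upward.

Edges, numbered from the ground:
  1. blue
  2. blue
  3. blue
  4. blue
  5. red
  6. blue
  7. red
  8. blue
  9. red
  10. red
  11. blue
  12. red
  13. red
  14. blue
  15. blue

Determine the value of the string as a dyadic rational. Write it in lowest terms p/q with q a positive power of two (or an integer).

7463/2048

Prefix values for blue blue blue blue red blue red blue red red blue red red blue blue via {L|R} + simplicity:
edge 1 of 15 (blue): { 0 | — } -> 1
edge 2 of 15 (blue): { 0 1 | — } -> 2
edge 3 of 15 (blue): { 0 1 2 | — } -> 3
edge 4 of 15 (blue): { 0 1 2 3 | — } -> 4
edge 5 of 15 (red): { 0 1 2 3 | 4 } -> 7/2
edge 6 of 15 (blue): { 0 1 2 3 7/2 | 4 } -> 15/4
edge 7 of 15 (red): { 0 1 2 3 7/2 | 15/4 4 } -> 29/8
edge 8 of 15 (blue): { 0 1 2 3 7/2 29/8 | 15/4 4 } -> 59/16
edge 9 of 15 (red): { 0 1 2 3 7/2 29/8 | 59/16 15/4 4 } -> 117/32
edge 10 of 15 (red): { 0 1 2 3 7/2 29/8 | 117/32 59/16 15/4 4 } -> 233/64
edge 11 of 15 (blue): { 0 1 2 3 7/2 29/8 233/64 | 117/32 59/16 15/4 4 } -> 467/128
edge 12 of 15 (red): { 0 1 2 3 7/2 29/8 233/64 | 467/128 117/32 59/16 15/4 4 } -> 933/256
edge 13 of 15 (red): { 0 1 2 3 7/2 29/8 233/64 | 933/256 467/128 117/32 59/16 15/4 4 } -> 1865/512
edge 14 of 15 (blue): { 0 1 2 3 7/2 29/8 233/64 1865/512 | 933/256 467/128 117/32 59/16 15/4 4 } -> 3731/1024
edge 15 of 15 (blue): { 0 1 2 3 7/2 29/8 233/64 1865/512 3731/1024 | 933/256 467/128 117/32 59/16 15/4 4 } -> 7463/2048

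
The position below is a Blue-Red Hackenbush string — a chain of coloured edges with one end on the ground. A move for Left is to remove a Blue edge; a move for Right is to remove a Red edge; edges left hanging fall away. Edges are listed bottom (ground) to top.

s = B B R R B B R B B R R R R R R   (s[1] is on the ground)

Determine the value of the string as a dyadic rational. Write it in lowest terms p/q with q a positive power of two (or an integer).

Prefix values for B B R R B B R B B R R R R R R via {L|R} + simplicity:
G_1 [B]  L=[0]  R=[·]  → 1
G_2 [BB]  L=[0; 1]  R=[·]  → 2
G_3 [BBR]  L=[0; 1]  R=[2]  → 3/2
G_4 [BBRR]  L=[0; 1]  R=[3/2; 2]  → 5/4
G_5 [BBRRB]  L=[0; 1; 5/4]  R=[3/2; 2]  → 11/8
G_6 [BBRRBB]  L=[0; 1; 5/4; 11/8]  R=[3/2; 2]  → 23/16
G_7 [BBRRBBR]  L=[0; 1; 5/4; 11/8]  R=[23/16; 3/2; 2]  → 45/32
G_8 [BBRRBBRB]  L=[0; 1; 5/4; 11/8; 45/32]  R=[23/16; 3/2; 2]  → 91/64
G_9 [BBRRBBRBB]  L=[0; 1; 5/4; 11/8; 45/32; 91/64]  R=[23/16; 3/2; 2]  → 183/128
G_10 [BBRRBBRBBR]  L=[0; 1; 5/4; 11/8; 45/32; 91/64]  R=[183/128; 23/16; 3/2; 2]  → 365/256
G_11 [BBRRBBRBBRR]  L=[0; 1; 5/4; 11/8; 45/32; 91/64]  R=[365/256; 183/128; 23/16; 3/2; 2]  → 729/512
G_12 [BBRRBBRBBRRR]  L=[0; 1; 5/4; 11/8; 45/32; 91/64]  R=[729/512; 365/256; 183/128; 23/16; 3/2; 2]  → 1457/1024
G_13 [BBRRBBRBBRRRR]  L=[0; 1; 5/4; 11/8; 45/32; 91/64]  R=[1457/1024; 729/512; 365/256; 183/128; 23/16; 3/2; 2]  → 2913/2048
G_14 [BBRRBBRBBRRRRR]  L=[0; 1; 5/4; 11/8; 45/32; 91/64]  R=[2913/2048; 1457/1024; 729/512; 365/256; 183/128; 23/16; 3/2; 2]  → 5825/4096
G_15 [BBRRBBRBBRRRRRR]  L=[0; 1; 5/4; 11/8; 45/32; 91/64]  R=[5825/4096; 2913/2048; 1457/1024; 729/512; 365/256; 183/128; 23/16; 3/2; 2]  → 11649/8192

11649/8192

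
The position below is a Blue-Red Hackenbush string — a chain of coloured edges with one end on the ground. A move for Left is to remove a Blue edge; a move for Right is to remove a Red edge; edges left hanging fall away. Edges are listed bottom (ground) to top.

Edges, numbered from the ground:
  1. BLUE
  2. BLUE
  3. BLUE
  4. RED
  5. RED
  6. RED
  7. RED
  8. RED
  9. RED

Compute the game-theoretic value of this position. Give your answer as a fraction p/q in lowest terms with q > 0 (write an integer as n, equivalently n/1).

Recurse on prefixes of the 9-edge string BLUE BLUE BLUE RED RED RED RED RED RED:
G(B) = { 0 |  } → 1
G(BB) = { 0, 1 |  } → 2
G(BBB) = { 0, 1, 2 |  } → 3
G(BBBR) = { 0, 1, 2 | 3 } → 5/2
G(BBBRR) = { 0, 1, 2 | 5/2, 3 } → 9/4
G(BBBRRR) = { 0, 1, 2 | 9/4, 5/2, 3 } → 17/8
G(BBBRRRR) = { 0, 1, 2 | 17/8, 9/4, 5/2, 3 } → 33/16
G(BBBRRRRR) = { 0, 1, 2 | 33/16, 17/8, 9/4, 5/2, 3 } → 65/32
G(BBBRRRRRR) = { 0, 1, 2 | 65/32, 33/16, 17/8, 9/4, 5/2, 3 } → 129/64

129/64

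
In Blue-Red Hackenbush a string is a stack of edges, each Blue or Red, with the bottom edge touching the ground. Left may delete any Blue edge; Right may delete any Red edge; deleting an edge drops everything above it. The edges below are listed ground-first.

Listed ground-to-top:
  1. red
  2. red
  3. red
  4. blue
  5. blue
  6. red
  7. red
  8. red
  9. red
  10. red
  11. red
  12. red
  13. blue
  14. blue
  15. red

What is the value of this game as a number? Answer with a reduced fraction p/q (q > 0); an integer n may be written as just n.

-10227/4096

Recurse on prefixes of the 15-edge string red red red blue blue red red red red red red red blue blue red:
edge 1 of 15 (red): { · | 0 } → -1
edge 2 of 15 (red): { · | -1, 0 } → -2
edge 3 of 15 (red): { · | -2, -1, 0 } → -3
edge 4 of 15 (blue): { -3 | -2, -1, 0 } → -5/2
edge 5 of 15 (blue): { -3, -5/2 | -2, -1, 0 } → -9/4
edge 6 of 15 (red): { -3, -5/2 | -9/4, -2, -1, 0 } → -19/8
edge 7 of 15 (red): { -3, -5/2 | -19/8, -9/4, -2, -1, 0 } → -39/16
edge 8 of 15 (red): { -3, -5/2 | -39/16, -19/8, -9/4, -2, -1, 0 } → -79/32
edge 9 of 15 (red): { -3, -5/2 | -79/32, -39/16, -19/8, -9/4, -2, -1, 0 } → -159/64
edge 10 of 15 (red): { -3, -5/2 | -159/64, -79/32, -39/16, -19/8, -9/4, -2, -1, 0 } → -319/128
edge 11 of 15 (red): { -3, -5/2 | -319/128, -159/64, -79/32, -39/16, -19/8, -9/4, -2, -1, 0 } → -639/256
edge 12 of 15 (red): { -3, -5/2 | -639/256, -319/128, -159/64, -79/32, -39/16, -19/8, -9/4, -2, -1, 0 } → -1279/512
edge 13 of 15 (blue): { -3, -5/2, -1279/512 | -639/256, -319/128, -159/64, -79/32, -39/16, -19/8, -9/4, -2, -1, 0 } → -2557/1024
edge 14 of 15 (blue): { -3, -5/2, -1279/512, -2557/1024 | -639/256, -319/128, -159/64, -79/32, -39/16, -19/8, -9/4, -2, -1, 0 } → -5113/2048
edge 15 of 15 (red): { -3, -5/2, -1279/512, -2557/1024 | -5113/2048, -639/256, -319/128, -159/64, -79/32, -39/16, -19/8, -9/4, -2, -1, 0 } → -10227/4096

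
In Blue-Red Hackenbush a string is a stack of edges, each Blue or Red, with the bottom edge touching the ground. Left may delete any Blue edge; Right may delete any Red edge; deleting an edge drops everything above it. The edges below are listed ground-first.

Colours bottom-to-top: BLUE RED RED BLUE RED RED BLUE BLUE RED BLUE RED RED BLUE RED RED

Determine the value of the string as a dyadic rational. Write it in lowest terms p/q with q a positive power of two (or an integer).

G(B) = { 0 | none } → 1
G(BR) = { 0 | 1 } → 1/2
G(BRR) = { 0 | 1/2, 1 } → 1/4
G(BRRB) = { 0, 1/4 | 1/2, 1 } → 3/8
G(BRRBR) = { 0, 1/4 | 3/8, 1/2, 1 } → 5/16
G(BRRBRR) = { 0, 1/4 | 5/16, 3/8, 1/2, 1 } → 9/32
G(BRRBRRB) = { 0, 1/4, 9/32 | 5/16, 3/8, 1/2, 1 } → 19/64
G(BRRBRRBB) = { 0, 1/4, 9/32, 19/64 | 5/16, 3/8, 1/2, 1 } → 39/128
G(BRRBRRBBR) = { 0, 1/4, 9/32, 19/64 | 39/128, 5/16, 3/8, 1/2, 1 } → 77/256
G(BRRBRRBBRB) = { 0, 1/4, 9/32, 19/64, 77/256 | 39/128, 5/16, 3/8, 1/2, 1 } → 155/512
G(BRRBRRBBRBR) = { 0, 1/4, 9/32, 19/64, 77/256 | 155/512, 39/128, 5/16, 3/8, 1/2, 1 } → 309/1024
G(BRRBRRBBRBRR) = { 0, 1/4, 9/32, 19/64, 77/256 | 309/1024, 155/512, 39/128, 5/16, 3/8, 1/2, 1 } → 617/2048
G(BRRBRRBBRBRRB) = { 0, 1/4, 9/32, 19/64, 77/256, 617/2048 | 309/1024, 155/512, 39/128, 5/16, 3/8, 1/2, 1 } → 1235/4096
G(BRRBRRBBRBRRBR) = { 0, 1/4, 9/32, 19/64, 77/256, 617/2048 | 1235/4096, 309/1024, 155/512, 39/128, 5/16, 3/8, 1/2, 1 } → 2469/8192
G(BRRBRRBBRBRRBRR) = { 0, 1/4, 9/32, 19/64, 77/256, 617/2048 | 2469/8192, 1235/4096, 309/1024, 155/512, 39/128, 5/16, 3/8, 1/2, 1 } → 4937/16384

4937/16384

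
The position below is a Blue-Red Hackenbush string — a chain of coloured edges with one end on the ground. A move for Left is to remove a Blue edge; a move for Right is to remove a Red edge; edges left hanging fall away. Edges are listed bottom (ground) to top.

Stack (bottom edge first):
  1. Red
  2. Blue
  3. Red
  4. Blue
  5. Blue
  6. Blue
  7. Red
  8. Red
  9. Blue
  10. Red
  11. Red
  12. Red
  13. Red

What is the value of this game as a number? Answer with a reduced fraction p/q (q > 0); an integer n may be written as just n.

-2271/4096

Recurse on prefixes of the 13-edge string Red Blue Red Blue Blue Blue Red Red Blue Red Red Red Red:
1 of 13 · R · max L −∞ · min R 0 → -1
2 of 13 · RB · max L -1 · min R 0 → -1/2
3 of 13 · RBR · max L -1 · min R -1/2 → -3/4
4 of 13 · RBRB · max L -3/4 · min R -1/2 → -5/8
5 of 13 · RBRBB · max L -5/8 · min R -1/2 → -9/16
6 of 13 · RBRBBB · max L -9/16 · min R -1/2 → -17/32
7 of 13 · RBRBBBR · max L -9/16 · min R -17/32 → -35/64
8 of 13 · RBRBBBRR · max L -9/16 · min R -35/64 → -71/128
9 of 13 · RBRBBBRRB · max L -71/128 · min R -35/64 → -141/256
10 of 13 · RBRBBBRRBR · max L -71/128 · min R -141/256 → -283/512
11 of 13 · RBRBBBRRBRR · max L -71/128 · min R -283/512 → -567/1024
12 of 13 · RBRBBBRRBRRR · max L -71/128 · min R -567/1024 → -1135/2048
13 of 13 · RBRBBBRRBRRRR · max L -71/128 · min R -1135/2048 → -2271/4096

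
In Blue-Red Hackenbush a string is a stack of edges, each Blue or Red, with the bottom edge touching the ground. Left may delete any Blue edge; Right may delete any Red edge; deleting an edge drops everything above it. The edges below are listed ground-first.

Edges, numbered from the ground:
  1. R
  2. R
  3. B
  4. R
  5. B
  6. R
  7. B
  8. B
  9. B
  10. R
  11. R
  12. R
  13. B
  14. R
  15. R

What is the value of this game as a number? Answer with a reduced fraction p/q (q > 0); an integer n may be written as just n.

-13431/8192

Recurse on prefixes of the 15-edge string R R B R B R B B B R R R B R R:
edge 1 of 15 (R): { none | 0 } ⇒ -1
edge 2 of 15 (R): { none | -1, 0 } ⇒ -2
edge 3 of 15 (B): { -2 | -1, 0 } ⇒ -3/2
edge 4 of 15 (R): { -2 | -3/2, -1, 0 } ⇒ -7/4
edge 5 of 15 (B): { -2, -7/4 | -3/2, -1, 0 } ⇒ -13/8
edge 6 of 15 (R): { -2, -7/4 | -13/8, -3/2, -1, 0 } ⇒ -27/16
edge 7 of 15 (B): { -2, -7/4, -27/16 | -13/8, -3/2, -1, 0 } ⇒ -53/32
edge 8 of 15 (B): { -2, -7/4, -27/16, -53/32 | -13/8, -3/2, -1, 0 } ⇒ -105/64
edge 9 of 15 (B): { -2, -7/4, -27/16, -53/32, -105/64 | -13/8, -3/2, -1, 0 } ⇒ -209/128
edge 10 of 15 (R): { -2, -7/4, -27/16, -53/32, -105/64 | -209/128, -13/8, -3/2, -1, 0 } ⇒ -419/256
edge 11 of 15 (R): { -2, -7/4, -27/16, -53/32, -105/64 | -419/256, -209/128, -13/8, -3/2, -1, 0 } ⇒ -839/512
edge 12 of 15 (R): { -2, -7/4, -27/16, -53/32, -105/64 | -839/512, -419/256, -209/128, -13/8, -3/2, -1, 0 } ⇒ -1679/1024
edge 13 of 15 (B): { -2, -7/4, -27/16, -53/32, -105/64, -1679/1024 | -839/512, -419/256, -209/128, -13/8, -3/2, -1, 0 } ⇒ -3357/2048
edge 14 of 15 (R): { -2, -7/4, -27/16, -53/32, -105/64, -1679/1024 | -3357/2048, -839/512, -419/256, -209/128, -13/8, -3/2, -1, 0 } ⇒ -6715/4096
edge 15 of 15 (R): { -2, -7/4, -27/16, -53/32, -105/64, -1679/1024 | -6715/4096, -3357/2048, -839/512, -419/256, -209/128, -13/8, -3/2, -1, 0 } ⇒ -13431/8192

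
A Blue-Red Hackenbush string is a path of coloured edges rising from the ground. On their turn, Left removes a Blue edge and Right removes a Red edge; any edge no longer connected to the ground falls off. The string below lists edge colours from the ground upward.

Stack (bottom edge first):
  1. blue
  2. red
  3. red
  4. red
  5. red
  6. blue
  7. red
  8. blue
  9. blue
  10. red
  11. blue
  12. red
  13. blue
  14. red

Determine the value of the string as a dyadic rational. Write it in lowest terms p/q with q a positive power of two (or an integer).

1 of 14 · b · max L 0 · min R +∞ gives 1
2 of 14 · br · max L 0 · min R 1 gives 1/2
3 of 14 · brr · max L 0 · min R 1/2 gives 1/4
4 of 14 · brrr · max L 0 · min R 1/4 gives 1/8
5 of 14 · brrrr · max L 0 · min R 1/8 gives 1/16
6 of 14 · brrrrb · max L 1/16 · min R 1/8 gives 3/32
7 of 14 · brrrrbr · max L 1/16 · min R 3/32 gives 5/64
8 of 14 · brrrrbrb · max L 5/64 · min R 3/32 gives 11/128
9 of 14 · brrrrbrbb · max L 11/128 · min R 3/32 gives 23/256
10 of 14 · brrrrbrbbr · max L 11/128 · min R 23/256 gives 45/512
11 of 14 · brrrrbrbbrb · max L 45/512 · min R 23/256 gives 91/1024
12 of 14 · brrrrbrbbrbr · max L 45/512 · min R 91/1024 gives 181/2048
13 of 14 · brrrrbrbbrbrb · max L 181/2048 · min R 91/1024 gives 363/4096
14 of 14 · brrrrbrbbrbrbr · max L 181/2048 · min R 363/4096 gives 725/8192

725/8192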